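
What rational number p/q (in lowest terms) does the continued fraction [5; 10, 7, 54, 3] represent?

a_0 = 5: 5/1
a_1 = 10: 51/10
a_2 = 7: 362/71
a_3 = 54: 19599/3844
a_4 = 3: 59159/11603

59159/11603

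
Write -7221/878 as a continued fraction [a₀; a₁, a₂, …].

[-9; 1, 3, 2, 5, 3, 2, 2]

⌊-7221/878⌋ = -9, remainder 681
⌊878/681⌋ = 1, remainder 197
⌊681/197⌋ = 3, remainder 90
⌊197/90⌋ = 2, remainder 17
⌊90/17⌋ = 5, remainder 5
⌊17/5⌋ = 3, remainder 2
⌊5/2⌋ = 2, remainder 1
⌊2/1⌋ = 2, remainder 0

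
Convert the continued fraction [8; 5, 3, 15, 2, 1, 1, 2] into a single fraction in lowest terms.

26733/3265

Start with 2.
1 + 1/(2/1) = 1 + 1/2 = 3/2
1 + 1/(3/2) = 1 + 2/3 = 5/3
2 + 1/(5/3) = 2 + 3/5 = 13/5
15 + 1/(13/5) = 15 + 5/13 = 200/13
3 + 1/(200/13) = 3 + 13/200 = 613/200
5 + 1/(613/200) = 5 + 200/613 = 3265/613
8 + 1/(3265/613) = 8 + 613/3265 = 26733/3265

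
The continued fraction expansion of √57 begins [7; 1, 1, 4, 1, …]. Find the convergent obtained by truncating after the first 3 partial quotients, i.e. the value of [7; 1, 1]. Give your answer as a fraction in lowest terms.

Build up convergents one term at a time:
a_0 = 7: 7/1
a_1 = 1: 8/1
a_2 = 1: 15/2

15/2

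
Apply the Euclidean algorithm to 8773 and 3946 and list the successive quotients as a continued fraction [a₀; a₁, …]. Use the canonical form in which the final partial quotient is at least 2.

[2; 4, 2, 11, 2, 2, 7]

Run the Euclidean algorithm, recording each quotient:
8773 = 2·3946 + 881, so a_0 = 2
3946 = 4·881 + 422, so a_1 = 4
881 = 2·422 + 37, so a_2 = 2
422 = 11·37 + 15, so a_3 = 11
37 = 2·15 + 7, so a_4 = 2
15 = 2·7 + 1, so a_5 = 2
7 = 7·1 + 0, so a_6 = 7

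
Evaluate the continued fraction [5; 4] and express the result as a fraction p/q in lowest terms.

Start with 4.
5 + 1/(4/1) = 5 + 1/4 = 21/4

21/4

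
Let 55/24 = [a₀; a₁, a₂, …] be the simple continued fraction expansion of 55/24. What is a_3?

3

55 ÷ 24 → quotient 2, remainder 7
24 ÷ 7 → quotient 3, remainder 3
7 ÷ 3 → quotient 2, remainder 1
3 ÷ 1 → quotient 3, remainder 0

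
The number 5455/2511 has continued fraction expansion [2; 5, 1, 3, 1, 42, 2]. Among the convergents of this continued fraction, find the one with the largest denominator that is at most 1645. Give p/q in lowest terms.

a_0 = 2: 2/1  (≤ bound)
a_1 = 5: 11/5  (≤ bound)
a_2 = 1: 13/6  (≤ bound)
a_3 = 3: 50/23  (≤ bound)
a_4 = 1: 63/29  (≤ bound)
a_5 = 42: 2696/1241  (≤ bound)
a_6 = 2: 5455/2511  (> 1645, stop)

2696/1241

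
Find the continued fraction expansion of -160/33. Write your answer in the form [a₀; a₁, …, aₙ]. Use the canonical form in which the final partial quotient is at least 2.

-160 ÷ 33 → quotient -5, remainder 5
33 ÷ 5 → quotient 6, remainder 3
5 ÷ 3 → quotient 1, remainder 2
3 ÷ 2 → quotient 1, remainder 1
2 ÷ 1 → quotient 2, remainder 0

[-5; 6, 1, 1, 2]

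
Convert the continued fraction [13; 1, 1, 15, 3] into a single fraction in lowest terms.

Start with 3.
15 + 1/(3/1) = 15 + 1/3 = 46/3
1 + 1/(46/3) = 1 + 3/46 = 49/46
1 + 1/(49/46) = 1 + 46/49 = 95/49
13 + 1/(95/49) = 13 + 49/95 = 1284/95

1284/95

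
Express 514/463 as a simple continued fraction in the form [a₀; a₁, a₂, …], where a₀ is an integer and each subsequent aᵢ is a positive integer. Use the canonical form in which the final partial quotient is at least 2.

Apply division with remainder until the remainder is 0:
514 ÷ 463 → quotient 1, remainder 51
463 ÷ 51 → quotient 9, remainder 4
51 ÷ 4 → quotient 12, remainder 3
4 ÷ 3 → quotient 1, remainder 1
3 ÷ 1 → quotient 3, remainder 0

[1; 9, 12, 1, 3]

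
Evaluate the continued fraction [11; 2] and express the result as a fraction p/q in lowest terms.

Collapse the nested fraction from the inside out:
Start with 2.
11 + 1/(2/1) = 11 + 1/2 = 23/2

23/2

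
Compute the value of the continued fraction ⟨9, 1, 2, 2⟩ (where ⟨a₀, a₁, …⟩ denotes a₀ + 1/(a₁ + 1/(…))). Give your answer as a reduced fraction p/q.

68/7

Work from the innermost term outward:
Start with 2.
2 + 1/(2/1) = 2 + 1/2 = 5/2
1 + 1/(5/2) = 1 + 2/5 = 7/5
9 + 1/(7/5) = 9 + 5/7 = 68/7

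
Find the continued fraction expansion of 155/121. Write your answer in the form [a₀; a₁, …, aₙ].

[1; 3, 1, 1, 3, 1, 3]

⌊155/121⌋ = 1, remainder 34
⌊121/34⌋ = 3, remainder 19
⌊34/19⌋ = 1, remainder 15
⌊19/15⌋ = 1, remainder 4
⌊15/4⌋ = 3, remainder 3
⌊4/3⌋ = 1, remainder 1
⌊3/1⌋ = 3, remainder 0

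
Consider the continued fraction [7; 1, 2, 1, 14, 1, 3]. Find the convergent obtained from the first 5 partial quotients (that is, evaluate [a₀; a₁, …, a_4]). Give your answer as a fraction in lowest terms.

a_0 = 7: 7/1
a_1 = 1: 8/1
a_2 = 2: 23/3
a_3 = 1: 31/4
a_4 = 14: 457/59

457/59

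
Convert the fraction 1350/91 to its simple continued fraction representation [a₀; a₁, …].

[14; 1, 5, 15]

Apply division with remainder until the remainder is 0:
1350 = 14·91 + 76, so a_0 = 14
91 = 1·76 + 15, so a_1 = 1
76 = 5·15 + 1, so a_2 = 5
15 = 15·1 + 0, so a_3 = 15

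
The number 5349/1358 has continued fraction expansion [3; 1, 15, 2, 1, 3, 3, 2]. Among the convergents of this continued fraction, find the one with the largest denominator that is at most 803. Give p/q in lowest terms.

List convergents until the denominator exceeds the bound:
a_0 = 3: 3/1  (≤ bound)
a_1 = 1: 4/1  (≤ bound)
a_2 = 15: 63/16  (≤ bound)
a_3 = 2: 130/33  (≤ bound)
a_4 = 1: 193/49  (≤ bound)
a_5 = 3: 709/180  (≤ bound)
a_6 = 3: 2320/589  (≤ bound)
a_7 = 2: 5349/1358  (> 803, stop)

2320/589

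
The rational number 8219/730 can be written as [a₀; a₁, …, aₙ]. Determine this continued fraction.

[11; 3, 1, 6, 3, 1, 2, 2]

⌊8219/730⌋ = 11, remainder 189
⌊730/189⌋ = 3, remainder 163
⌊189/163⌋ = 1, remainder 26
⌊163/26⌋ = 6, remainder 7
⌊26/7⌋ = 3, remainder 5
⌊7/5⌋ = 1, remainder 2
⌊5/2⌋ = 2, remainder 1
⌊2/1⌋ = 2, remainder 0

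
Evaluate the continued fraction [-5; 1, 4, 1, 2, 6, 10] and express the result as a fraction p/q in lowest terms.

Work from the innermost term outward:
Start with 10.
6 + 1/(10/1) = 6 + 1/10 = 61/10
2 + 1/(61/10) = 2 + 10/61 = 132/61
1 + 1/(132/61) = 1 + 61/132 = 193/132
4 + 1/(193/132) = 4 + 132/193 = 904/193
1 + 1/(904/193) = 1 + 193/904 = 1097/904
-5 + 1/(1097/904) = -5 + 904/1097 = -4581/1097

-4581/1097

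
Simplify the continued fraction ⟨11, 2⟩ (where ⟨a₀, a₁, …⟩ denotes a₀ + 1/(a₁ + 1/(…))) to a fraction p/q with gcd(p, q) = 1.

23/2

a_0 = 11: 11/1
a_1 = 2: 23/2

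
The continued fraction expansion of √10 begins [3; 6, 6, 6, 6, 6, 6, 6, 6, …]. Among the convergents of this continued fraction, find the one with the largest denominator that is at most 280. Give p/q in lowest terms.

721/228

a_0 = 3: 3/1  (≤ bound)
a_1 = 6: 19/6  (≤ bound)
a_2 = 6: 117/37  (≤ bound)
a_3 = 6: 721/228  (≤ bound)
a_4 = 6: 4443/1405  (> 280, stop)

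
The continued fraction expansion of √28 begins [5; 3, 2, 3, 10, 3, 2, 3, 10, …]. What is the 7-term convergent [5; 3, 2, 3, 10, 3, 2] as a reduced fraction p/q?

Start with 2.
3 + 1/(2/1) = 3 + 1/2 = 7/2
10 + 1/(7/2) = 10 + 2/7 = 72/7
3 + 1/(72/7) = 3 + 7/72 = 223/72
2 + 1/(223/72) = 2 + 72/223 = 518/223
3 + 1/(518/223) = 3 + 223/518 = 1777/518
5 + 1/(1777/518) = 5 + 518/1777 = 9403/1777

9403/1777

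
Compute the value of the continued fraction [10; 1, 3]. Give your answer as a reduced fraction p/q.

Compute successive convergents:
a_0 = 10: 10/1
a_1 = 1: 11/1
a_2 = 3: 43/4

43/4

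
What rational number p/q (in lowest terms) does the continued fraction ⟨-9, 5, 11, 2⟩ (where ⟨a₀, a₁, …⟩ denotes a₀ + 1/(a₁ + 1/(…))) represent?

Start with 2.
11 + 1/(2/1) = 11 + 1/2 = 23/2
5 + 1/(23/2) = 5 + 2/23 = 117/23
-9 + 1/(117/23) = -9 + 23/117 = -1030/117

-1030/117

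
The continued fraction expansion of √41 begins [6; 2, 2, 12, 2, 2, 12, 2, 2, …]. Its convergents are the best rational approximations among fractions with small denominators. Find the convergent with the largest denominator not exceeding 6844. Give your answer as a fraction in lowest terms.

a_0 = 6: 6/1  (≤ bound)
a_1 = 2: 13/2  (≤ bound)
a_2 = 2: 32/5  (≤ bound)
a_3 = 12: 397/62  (≤ bound)
a_4 = 2: 826/129  (≤ bound)
a_5 = 2: 2049/320  (≤ bound)
a_6 = 12: 25414/3969  (≤ bound)
a_7 = 2: 52877/8258  (> 6844, stop)

25414/3969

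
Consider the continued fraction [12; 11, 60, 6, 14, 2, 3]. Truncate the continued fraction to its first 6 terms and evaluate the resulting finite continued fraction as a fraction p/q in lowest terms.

1410449/116655

Starting at the tail and folding back:
Start with 2.
14 + 1/(2/1) = 14 + 1/2 = 29/2
6 + 1/(29/2) = 6 + 2/29 = 176/29
60 + 1/(176/29) = 60 + 29/176 = 10589/176
11 + 1/(10589/176) = 11 + 176/10589 = 116655/10589
12 + 1/(116655/10589) = 12 + 10589/116655 = 1410449/116655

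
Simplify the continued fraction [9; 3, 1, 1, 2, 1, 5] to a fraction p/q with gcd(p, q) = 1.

1327/143

Start with 5.
1 + 1/(5/1) = 1 + 1/5 = 6/5
2 + 1/(6/5) = 2 + 5/6 = 17/6
1 + 1/(17/6) = 1 + 6/17 = 23/17
1 + 1/(23/17) = 1 + 17/23 = 40/23
3 + 1/(40/23) = 3 + 23/40 = 143/40
9 + 1/(143/40) = 9 + 40/143 = 1327/143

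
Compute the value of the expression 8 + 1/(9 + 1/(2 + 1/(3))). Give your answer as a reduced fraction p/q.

535/66

a_0 = 8: 8/1
a_1 = 9: 73/9
a_2 = 2: 154/19
a_3 = 3: 535/66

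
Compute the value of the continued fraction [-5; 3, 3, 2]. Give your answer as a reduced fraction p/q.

-108/23

Work from the innermost term outward:
Start with 2.
3 + 1/(2/1) = 3 + 1/2 = 7/2
3 + 1/(7/2) = 3 + 2/7 = 23/7
-5 + 1/(23/7) = -5 + 7/23 = -108/23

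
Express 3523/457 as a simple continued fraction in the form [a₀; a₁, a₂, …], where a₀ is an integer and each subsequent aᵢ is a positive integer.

[7; 1, 2, 2, 3, 2, 2, 3]

3523 = 7·457 + 324, so a_0 = 7
457 = 1·324 + 133, so a_1 = 1
324 = 2·133 + 58, so a_2 = 2
133 = 2·58 + 17, so a_3 = 2
58 = 3·17 + 7, so a_4 = 3
17 = 2·7 + 3, so a_5 = 2
7 = 2·3 + 1, so a_6 = 2
3 = 3·1 + 0, so a_7 = 3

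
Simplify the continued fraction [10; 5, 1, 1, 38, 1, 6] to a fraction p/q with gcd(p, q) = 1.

Start with 6.
1 + 1/(6/1) = 1 + 1/6 = 7/6
38 + 1/(7/6) = 38 + 6/7 = 272/7
1 + 1/(272/7) = 1 + 7/272 = 279/272
1 + 1/(279/272) = 1 + 272/279 = 551/279
5 + 1/(551/279) = 5 + 279/551 = 3034/551
10 + 1/(3034/551) = 10 + 551/3034 = 30891/3034

30891/3034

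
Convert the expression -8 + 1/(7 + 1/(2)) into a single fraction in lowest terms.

-118/15

a_0 = -8: -8/1
a_1 = 7: -55/7
a_2 = 2: -118/15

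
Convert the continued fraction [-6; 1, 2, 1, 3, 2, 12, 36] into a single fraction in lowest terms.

Start with 36.
12 + 1/(36/1) = 12 + 1/36 = 433/36
2 + 1/(433/36) = 2 + 36/433 = 902/433
3 + 1/(902/433) = 3 + 433/902 = 3139/902
1 + 1/(3139/902) = 1 + 902/3139 = 4041/3139
2 + 1/(4041/3139) = 2 + 3139/4041 = 11221/4041
1 + 1/(11221/4041) = 1 + 4041/11221 = 15262/11221
-6 + 1/(15262/11221) = -6 + 11221/15262 = -80351/15262

-80351/15262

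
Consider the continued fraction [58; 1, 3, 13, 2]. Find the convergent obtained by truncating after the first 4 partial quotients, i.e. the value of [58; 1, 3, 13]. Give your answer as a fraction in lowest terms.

a_0 = 58: 58/1
a_1 = 1: 59/1
a_2 = 3: 235/4
a_3 = 13: 3114/53

3114/53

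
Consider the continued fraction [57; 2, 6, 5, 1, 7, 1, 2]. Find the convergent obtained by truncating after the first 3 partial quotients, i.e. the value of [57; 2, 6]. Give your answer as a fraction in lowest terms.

747/13

Start with 6.
2 + 1/(6/1) = 2 + 1/6 = 13/6
57 + 1/(13/6) = 57 + 6/13 = 747/13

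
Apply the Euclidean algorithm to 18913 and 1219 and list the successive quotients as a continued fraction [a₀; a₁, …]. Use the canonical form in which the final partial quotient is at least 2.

18913 = 15·1219 + 628, so a_0 = 15
1219 = 1·628 + 591, so a_1 = 1
628 = 1·591 + 37, so a_2 = 1
591 = 15·37 + 36, so a_3 = 15
37 = 1·36 + 1, so a_4 = 1
36 = 36·1 + 0, so a_5 = 36

[15; 1, 1, 15, 1, 36]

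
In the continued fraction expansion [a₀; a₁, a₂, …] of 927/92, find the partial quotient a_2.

7

⌊927/92⌋ = 10, remainder 7
⌊92/7⌋ = 13, remainder 1
⌊7/1⌋ = 7, remainder 0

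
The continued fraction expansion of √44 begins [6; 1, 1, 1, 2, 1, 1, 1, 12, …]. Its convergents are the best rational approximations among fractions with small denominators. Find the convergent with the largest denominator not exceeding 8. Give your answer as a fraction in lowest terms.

List convergents until the denominator exceeds the bound:
a_0 = 6: 6/1  (≤ bound)
a_1 = 1: 7/1  (≤ bound)
a_2 = 1: 13/2  (≤ bound)
a_3 = 1: 20/3  (≤ bound)
a_4 = 2: 53/8  (≤ bound)
a_5 = 1: 73/11  (> 8, stop)

53/8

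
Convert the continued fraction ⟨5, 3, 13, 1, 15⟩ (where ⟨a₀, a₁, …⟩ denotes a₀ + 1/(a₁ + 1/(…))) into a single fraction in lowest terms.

3648/685

Use the convergent recurrence hₖ = aₖ·hₖ₋₁ + hₖ₋₂ (and likewise for the denominators kₖ):
a_0 = 5: 5/1
a_1 = 3: 16/3
a_2 = 13: 213/40
a_3 = 1: 229/43
a_4 = 15: 3648/685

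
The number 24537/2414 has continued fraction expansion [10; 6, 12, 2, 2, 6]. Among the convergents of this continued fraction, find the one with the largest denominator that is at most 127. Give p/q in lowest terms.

742/73

List convergents until the denominator exceeds the bound:
a_0 = 10: 10/1  (≤ bound)
a_1 = 6: 61/6  (≤ bound)
a_2 = 12: 742/73  (≤ bound)
a_3 = 2: 1545/152  (> 127, stop)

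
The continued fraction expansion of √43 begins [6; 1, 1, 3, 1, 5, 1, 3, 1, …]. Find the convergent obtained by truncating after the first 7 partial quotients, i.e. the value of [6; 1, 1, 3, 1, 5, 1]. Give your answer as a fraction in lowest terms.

400/61

Use the convergent recurrence hₖ = aₖ·hₖ₋₁ + hₖ₋₂ (and likewise for the denominators kₖ):
a_0 = 6: 6/1
a_1 = 1: 7/1
a_2 = 1: 13/2
a_3 = 3: 46/7
a_4 = 1: 59/9
a_5 = 5: 341/52
a_6 = 1: 400/61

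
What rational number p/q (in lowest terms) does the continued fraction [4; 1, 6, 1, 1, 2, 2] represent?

a_0 = 4: 4/1
a_1 = 1: 5/1
a_2 = 6: 34/7
a_3 = 1: 39/8
a_4 = 1: 73/15
a_5 = 2: 185/38
a_6 = 2: 443/91

443/91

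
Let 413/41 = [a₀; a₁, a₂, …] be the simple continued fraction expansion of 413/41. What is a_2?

1

413 ÷ 41 → quotient 10, remainder 3
41 ÷ 3 → quotient 13, remainder 2
3 ÷ 2 → quotient 1, remainder 1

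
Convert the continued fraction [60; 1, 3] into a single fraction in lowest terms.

243/4

Work from the innermost term outward:
Start with 3.
1 + 1/(3/1) = 1 + 1/3 = 4/3
60 + 1/(4/3) = 60 + 3/4 = 243/4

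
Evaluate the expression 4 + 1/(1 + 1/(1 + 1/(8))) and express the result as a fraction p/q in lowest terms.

77/17

a_0 = 4: 4/1
a_1 = 1: 5/1
a_2 = 1: 9/2
a_3 = 8: 77/17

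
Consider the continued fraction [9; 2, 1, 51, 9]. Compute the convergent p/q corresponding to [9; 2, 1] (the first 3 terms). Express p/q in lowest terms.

28/3

Collapse the nested fraction from the inside out:
Start with 1.
2 + 1/(1/1) = 2 + 1/1 = 3/1
9 + 1/(3/1) = 9 + 1/3 = 28/3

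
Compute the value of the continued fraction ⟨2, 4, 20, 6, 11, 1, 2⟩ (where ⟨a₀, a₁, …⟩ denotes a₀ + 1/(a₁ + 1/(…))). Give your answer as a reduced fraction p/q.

a_0 = 2: 2/1
a_1 = 4: 9/4
a_2 = 20: 182/81
a_3 = 6: 1101/490
a_4 = 11: 12293/5471
a_5 = 1: 13394/5961
a_6 = 2: 39081/17393

39081/17393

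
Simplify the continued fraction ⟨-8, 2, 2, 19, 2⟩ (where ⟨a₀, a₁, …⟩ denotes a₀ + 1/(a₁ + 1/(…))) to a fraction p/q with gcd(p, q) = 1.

-1512/199

Start with 2.
19 + 1/(2/1) = 19 + 1/2 = 39/2
2 + 1/(39/2) = 2 + 2/39 = 80/39
2 + 1/(80/39) = 2 + 39/80 = 199/80
-8 + 1/(199/80) = -8 + 80/199 = -1512/199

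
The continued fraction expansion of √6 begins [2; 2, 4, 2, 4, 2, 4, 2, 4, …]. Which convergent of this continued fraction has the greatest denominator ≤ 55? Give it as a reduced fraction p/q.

a_0 = 2: 2/1  (≤ bound)
a_1 = 2: 5/2  (≤ bound)
a_2 = 4: 22/9  (≤ bound)
a_3 = 2: 49/20  (≤ bound)
a_4 = 4: 218/89  (> 55, stop)

49/20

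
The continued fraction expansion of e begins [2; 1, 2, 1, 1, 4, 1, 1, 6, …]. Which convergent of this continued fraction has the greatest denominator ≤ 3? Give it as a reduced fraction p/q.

a_0 = 2: 2/1  (≤ bound)
a_1 = 1: 3/1  (≤ bound)
a_2 = 2: 8/3  (≤ bound)
a_3 = 1: 11/4  (> 3, stop)

8/3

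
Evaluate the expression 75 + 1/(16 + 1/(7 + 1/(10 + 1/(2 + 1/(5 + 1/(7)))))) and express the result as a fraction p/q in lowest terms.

Compute successive convergents:
a_0 = 75: 75/1
a_1 = 16: 1201/16
a_2 = 7: 8482/113
a_3 = 10: 86021/1146
a_4 = 2: 180524/2405
a_5 = 5: 988641/13171
a_6 = 7: 7101011/94602

7101011/94602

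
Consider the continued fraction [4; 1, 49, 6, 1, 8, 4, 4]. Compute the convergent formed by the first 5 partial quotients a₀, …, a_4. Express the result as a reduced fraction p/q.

Start with 1.
6 + 1/(1/1) = 6 + 1/1 = 7/1
49 + 1/(7/1) = 49 + 1/7 = 344/7
1 + 1/(344/7) = 1 + 7/344 = 351/344
4 + 1/(351/344) = 4 + 344/351 = 1748/351

1748/351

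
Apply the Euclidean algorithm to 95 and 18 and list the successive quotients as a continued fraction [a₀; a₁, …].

⌊95/18⌋ = 5, remainder 5
⌊18/5⌋ = 3, remainder 3
⌊5/3⌋ = 1, remainder 2
⌊3/2⌋ = 1, remainder 1
⌊2/1⌋ = 2, remainder 0

[5; 3, 1, 1, 2]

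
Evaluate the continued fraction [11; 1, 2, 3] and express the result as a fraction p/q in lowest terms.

a_0 = 11: 11/1
a_1 = 1: 12/1
a_2 = 2: 35/3
a_3 = 3: 117/10

117/10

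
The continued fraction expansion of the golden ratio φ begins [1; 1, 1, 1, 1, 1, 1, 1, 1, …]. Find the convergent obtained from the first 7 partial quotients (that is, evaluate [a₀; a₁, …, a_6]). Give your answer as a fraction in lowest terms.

21/13

a_0 = 1: 1/1
a_1 = 1: 2/1
a_2 = 1: 3/2
a_3 = 1: 5/3
a_4 = 1: 8/5
a_5 = 1: 13/8
a_6 = 1: 21/13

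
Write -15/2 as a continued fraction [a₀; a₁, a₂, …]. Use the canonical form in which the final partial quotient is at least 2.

Repeatedly divide and take the remainder:
-15 ÷ 2 → quotient -8, remainder 1
2 ÷ 1 → quotient 2, remainder 0

[-8; 2]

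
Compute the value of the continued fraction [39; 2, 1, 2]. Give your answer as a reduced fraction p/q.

315/8

Work from the innermost term outward:
Start with 2.
1 + 1/(2/1) = 1 + 1/2 = 3/2
2 + 1/(3/2) = 2 + 2/3 = 8/3
39 + 1/(8/3) = 39 + 3/8 = 315/8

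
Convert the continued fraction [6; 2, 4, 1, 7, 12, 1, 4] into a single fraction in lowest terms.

Start with 4.
1 + 1/(4/1) = 1 + 1/4 = 5/4
12 + 1/(5/4) = 12 + 4/5 = 64/5
7 + 1/(64/5) = 7 + 5/64 = 453/64
1 + 1/(453/64) = 1 + 64/453 = 517/453
4 + 1/(517/453) = 4 + 453/517 = 2521/517
2 + 1/(2521/517) = 2 + 517/2521 = 5559/2521
6 + 1/(5559/2521) = 6 + 2521/5559 = 35875/5559

35875/5559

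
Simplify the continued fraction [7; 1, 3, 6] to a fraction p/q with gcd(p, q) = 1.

194/25

Start with 6.
3 + 1/(6/1) = 3 + 1/6 = 19/6
1 + 1/(19/6) = 1 + 6/19 = 25/19
7 + 1/(25/19) = 7 + 19/25 = 194/25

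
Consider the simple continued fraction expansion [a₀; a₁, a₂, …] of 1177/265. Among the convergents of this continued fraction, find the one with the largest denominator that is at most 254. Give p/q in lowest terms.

342/77

List convergents until the denominator exceeds the bound:
a_0 = 4: 4/1  (≤ bound)
a_1 = 2: 9/2  (≤ bound)
a_2 = 3: 31/7  (≤ bound)
a_3 = 1: 40/9  (≤ bound)
a_4 = 3: 151/34  (≤ bound)
a_5 = 2: 342/77  (≤ bound)
a_6 = 3: 1177/265  (> 254, stop)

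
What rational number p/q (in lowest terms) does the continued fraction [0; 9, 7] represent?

7/64

Compute successive convergents:
a_0 = 0: 0/1
a_1 = 9: 1/9
a_2 = 7: 7/64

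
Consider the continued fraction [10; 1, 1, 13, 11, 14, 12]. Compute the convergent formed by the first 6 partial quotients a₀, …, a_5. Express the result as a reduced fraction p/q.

a_0 = 10: 10/1
a_1 = 1: 11/1
a_2 = 1: 21/2
a_3 = 13: 284/27
a_4 = 11: 3145/299
a_5 = 14: 44314/4213

44314/4213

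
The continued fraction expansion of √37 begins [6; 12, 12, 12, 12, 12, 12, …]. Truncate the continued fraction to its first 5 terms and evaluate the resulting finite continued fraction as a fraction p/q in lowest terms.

Start with 12.
12 + 1/(12/1) = 12 + 1/12 = 145/12
12 + 1/(145/12) = 12 + 12/145 = 1752/145
12 + 1/(1752/145) = 12 + 145/1752 = 21169/1752
6 + 1/(21169/1752) = 6 + 1752/21169 = 128766/21169

128766/21169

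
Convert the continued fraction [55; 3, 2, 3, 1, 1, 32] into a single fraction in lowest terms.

Collapse the nested fraction from the inside out:
Start with 32.
1 + 1/(32/1) = 1 + 1/32 = 33/32
1 + 1/(33/32) = 1 + 32/33 = 65/33
3 + 1/(65/33) = 3 + 33/65 = 228/65
2 + 1/(228/65) = 2 + 65/228 = 521/228
3 + 1/(521/228) = 3 + 228/521 = 1791/521
55 + 1/(1791/521) = 55 + 521/1791 = 99026/1791

99026/1791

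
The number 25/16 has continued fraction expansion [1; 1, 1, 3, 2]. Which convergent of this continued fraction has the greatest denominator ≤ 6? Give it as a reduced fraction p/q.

a_0 = 1: 1/1  (≤ bound)
a_1 = 1: 2/1  (≤ bound)
a_2 = 1: 3/2  (≤ bound)
a_3 = 3: 11/7  (> 6, stop)

3/2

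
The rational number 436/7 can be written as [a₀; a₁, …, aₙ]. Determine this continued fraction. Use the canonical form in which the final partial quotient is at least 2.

Repeatedly divide and take the remainder:
436 ÷ 7 → quotient 62, remainder 2
7 ÷ 2 → quotient 3, remainder 1
2 ÷ 1 → quotient 2, remainder 0

[62; 3, 2]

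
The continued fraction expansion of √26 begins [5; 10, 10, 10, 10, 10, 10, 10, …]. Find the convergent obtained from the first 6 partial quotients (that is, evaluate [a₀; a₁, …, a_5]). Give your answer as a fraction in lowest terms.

530451/104030

Build up convergents one term at a time:
a_0 = 5: 5/1
a_1 = 10: 51/10
a_2 = 10: 515/101
a_3 = 10: 5201/1020
a_4 = 10: 52525/10301
a_5 = 10: 530451/104030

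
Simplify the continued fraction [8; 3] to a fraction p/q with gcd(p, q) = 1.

Start with 3.
8 + 1/(3/1) = 8 + 1/3 = 25/3

25/3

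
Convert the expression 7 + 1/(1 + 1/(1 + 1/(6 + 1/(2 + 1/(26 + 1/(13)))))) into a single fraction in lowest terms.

a_0 = 7: 7/1
a_1 = 1: 8/1
a_2 = 1: 15/2
a_3 = 6: 98/13
a_4 = 2: 211/28
a_5 = 26: 5584/741
a_6 = 13: 72803/9661

72803/9661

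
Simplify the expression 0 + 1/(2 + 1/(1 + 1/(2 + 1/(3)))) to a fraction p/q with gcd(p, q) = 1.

Starting at the tail and folding back:
Start with 3.
2 + 1/(3/1) = 2 + 1/3 = 7/3
1 + 1/(7/3) = 1 + 3/7 = 10/7
2 + 1/(10/7) = 2 + 7/10 = 27/10
0 + 1/(27/10) = 0 + 10/27 = 10/27

10/27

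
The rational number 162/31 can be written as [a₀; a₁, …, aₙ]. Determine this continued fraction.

162 ÷ 31 → quotient 5, remainder 7
31 ÷ 7 → quotient 4, remainder 3
7 ÷ 3 → quotient 2, remainder 1
3 ÷ 1 → quotient 3, remainder 0

[5; 4, 2, 3]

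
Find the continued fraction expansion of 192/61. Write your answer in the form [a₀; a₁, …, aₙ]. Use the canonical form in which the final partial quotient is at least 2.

[3; 6, 1, 3, 2]

192 = 3·61 + 9, so a_0 = 3
61 = 6·9 + 7, so a_1 = 6
9 = 1·7 + 2, so a_2 = 1
7 = 3·2 + 1, so a_3 = 3
2 = 2·1 + 0, so a_4 = 2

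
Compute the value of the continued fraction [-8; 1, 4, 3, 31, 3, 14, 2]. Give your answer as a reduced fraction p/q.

-323824/45053

a_0 = -8: -8/1
a_1 = 1: -7/1
a_2 = 4: -36/5
a_3 = 3: -115/16
a_4 = 31: -3601/501
a_5 = 3: -10918/1519
a_6 = 14: -156453/21767
a_7 = 2: -323824/45053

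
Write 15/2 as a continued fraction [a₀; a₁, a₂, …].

[7; 2]

Apply division with remainder until the remainder is 0:
15 ÷ 2 → quotient 7, remainder 1
2 ÷ 1 → quotient 2, remainder 0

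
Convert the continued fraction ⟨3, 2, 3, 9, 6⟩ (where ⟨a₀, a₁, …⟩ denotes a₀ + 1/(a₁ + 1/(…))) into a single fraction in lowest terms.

a_0 = 3: 3/1
a_1 = 2: 7/2
a_2 = 3: 24/7
a_3 = 9: 223/65
a_4 = 6: 1362/397

1362/397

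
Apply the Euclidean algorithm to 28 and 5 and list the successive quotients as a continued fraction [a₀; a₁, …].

28 ÷ 5 → quotient 5, remainder 3
5 ÷ 3 → quotient 1, remainder 2
3 ÷ 2 → quotient 1, remainder 1
2 ÷ 1 → quotient 2, remainder 0

[5; 1, 1, 2]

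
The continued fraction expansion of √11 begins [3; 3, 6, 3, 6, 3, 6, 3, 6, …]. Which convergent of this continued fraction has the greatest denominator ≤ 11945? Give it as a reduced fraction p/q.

25077/7561

a_0 = 3: 3/1  (≤ bound)
a_1 = 3: 10/3  (≤ bound)
a_2 = 6: 63/19  (≤ bound)
a_3 = 3: 199/60  (≤ bound)
a_4 = 6: 1257/379  (≤ bound)
a_5 = 3: 3970/1197  (≤ bound)
a_6 = 6: 25077/7561  (≤ bound)
a_7 = 3: 79201/23880  (> 11945, stop)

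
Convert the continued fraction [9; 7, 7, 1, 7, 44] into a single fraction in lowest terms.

Collapse the nested fraction from the inside out:
Start with 44.
7 + 1/(44/1) = 7 + 1/44 = 309/44
1 + 1/(309/44) = 1 + 44/309 = 353/309
7 + 1/(353/309) = 7 + 309/353 = 2780/353
7 + 1/(2780/353) = 7 + 353/2780 = 19813/2780
9 + 1/(19813/2780) = 9 + 2780/19813 = 181097/19813

181097/19813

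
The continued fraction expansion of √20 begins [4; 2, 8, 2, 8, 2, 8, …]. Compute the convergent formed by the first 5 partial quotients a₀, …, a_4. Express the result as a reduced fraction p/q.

Collapse the nested fraction from the inside out:
Start with 8.
2 + 1/(8/1) = 2 + 1/8 = 17/8
8 + 1/(17/8) = 8 + 8/17 = 144/17
2 + 1/(144/17) = 2 + 17/144 = 305/144
4 + 1/(305/144) = 4 + 144/305 = 1364/305

1364/305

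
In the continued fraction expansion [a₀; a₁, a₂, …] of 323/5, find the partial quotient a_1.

Repeatedly divide and take the remainder:
323 = 64·5 + 3, so a_0 = 64
5 = 1·3 + 2, so a_1 = 1

1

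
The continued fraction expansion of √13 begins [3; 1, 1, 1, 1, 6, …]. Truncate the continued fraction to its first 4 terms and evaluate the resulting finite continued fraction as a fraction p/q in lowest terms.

Use the convergent recurrence hₖ = aₖ·hₖ₋₁ + hₖ₋₂ (and likewise for the denominators kₖ):
a_0 = 3: 3/1
a_1 = 1: 4/1
a_2 = 1: 7/2
a_3 = 1: 11/3

11/3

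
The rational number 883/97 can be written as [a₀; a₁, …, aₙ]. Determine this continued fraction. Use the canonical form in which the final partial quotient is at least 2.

[9; 9, 1, 2, 3]

883 ÷ 97 → quotient 9, remainder 10
97 ÷ 10 → quotient 9, remainder 7
10 ÷ 7 → quotient 1, remainder 3
7 ÷ 3 → quotient 2, remainder 1
3 ÷ 1 → quotient 3, remainder 0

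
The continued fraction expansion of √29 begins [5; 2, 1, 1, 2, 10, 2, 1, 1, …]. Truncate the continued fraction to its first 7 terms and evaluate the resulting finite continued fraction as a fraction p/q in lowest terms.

1524/283

Start with 2.
10 + 1/(2/1) = 10 + 1/2 = 21/2
2 + 1/(21/2) = 2 + 2/21 = 44/21
1 + 1/(44/21) = 1 + 21/44 = 65/44
1 + 1/(65/44) = 1 + 44/65 = 109/65
2 + 1/(109/65) = 2 + 65/109 = 283/109
5 + 1/(283/109) = 5 + 109/283 = 1524/283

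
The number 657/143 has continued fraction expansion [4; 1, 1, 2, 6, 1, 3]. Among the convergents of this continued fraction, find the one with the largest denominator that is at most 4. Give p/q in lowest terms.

9/2

a_0 = 4: 4/1  (≤ bound)
a_1 = 1: 5/1  (≤ bound)
a_2 = 1: 9/2  (≤ bound)
a_3 = 2: 23/5  (> 4, stop)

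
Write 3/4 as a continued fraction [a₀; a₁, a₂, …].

[0; 1, 3]

3 = 0·4 + 3, so a_0 = 0
4 = 1·3 + 1, so a_1 = 1
3 = 3·1 + 0, so a_2 = 3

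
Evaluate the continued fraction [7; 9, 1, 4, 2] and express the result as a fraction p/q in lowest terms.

Use the convergent recurrence hₖ = aₖ·hₖ₋₁ + hₖ₋₂ (and likewise for the denominators kₖ):
a_0 = 7: 7/1
a_1 = 9: 64/9
a_2 = 1: 71/10
a_3 = 4: 348/49
a_4 = 2: 767/108

767/108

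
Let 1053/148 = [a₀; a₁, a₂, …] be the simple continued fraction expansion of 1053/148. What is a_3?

2

Run the Euclidean algorithm, recording each quotient:
⌊1053/148⌋ = 7, remainder 17
⌊148/17⌋ = 8, remainder 12
⌊17/12⌋ = 1, remainder 5
⌊12/5⌋ = 2, remainder 2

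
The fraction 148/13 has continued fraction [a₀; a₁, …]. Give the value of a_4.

2

Apply division with remainder until the remainder is 0:
148 = 11·13 + 5, so a_0 = 11
13 = 2·5 + 3, so a_1 = 2
5 = 1·3 + 2, so a_2 = 1
3 = 1·2 + 1, so a_3 = 1
2 = 2·1 + 0, so a_4 = 2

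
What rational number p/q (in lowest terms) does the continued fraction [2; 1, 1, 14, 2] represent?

151/60

Compute successive convergents:
a_0 = 2: 2/1
a_1 = 1: 3/1
a_2 = 1: 5/2
a_3 = 14: 73/29
a_4 = 2: 151/60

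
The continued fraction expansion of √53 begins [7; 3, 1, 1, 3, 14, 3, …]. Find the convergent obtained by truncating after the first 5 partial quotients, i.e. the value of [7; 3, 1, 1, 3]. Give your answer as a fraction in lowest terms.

Start with 3.
1 + 1/(3/1) = 1 + 1/3 = 4/3
1 + 1/(4/3) = 1 + 3/4 = 7/4
3 + 1/(7/4) = 3 + 4/7 = 25/7
7 + 1/(25/7) = 7 + 7/25 = 182/25

182/25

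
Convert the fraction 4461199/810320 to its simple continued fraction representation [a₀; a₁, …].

[5; 1, 1, 45, 7, 3, 50, 8]

⌊4461199/810320⌋ = 5, remainder 409599
⌊810320/409599⌋ = 1, remainder 400721
⌊409599/400721⌋ = 1, remainder 8878
⌊400721/8878⌋ = 45, remainder 1211
⌊8878/1211⌋ = 7, remainder 401
⌊1211/401⌋ = 3, remainder 8
⌊401/8⌋ = 50, remainder 1
⌊8/1⌋ = 8, remainder 0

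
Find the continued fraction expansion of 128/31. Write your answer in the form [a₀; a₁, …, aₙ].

Apply division with remainder until the remainder is 0:
128 ÷ 31 → quotient 4, remainder 4
31 ÷ 4 → quotient 7, remainder 3
4 ÷ 3 → quotient 1, remainder 1
3 ÷ 1 → quotient 3, remainder 0

[4; 7, 1, 3]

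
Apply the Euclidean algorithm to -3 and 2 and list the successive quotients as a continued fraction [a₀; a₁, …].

[-2; 2]

Repeatedly divide and take the remainder:
-3 = -2·2 + 1, so a_0 = -2
2 = 2·1 + 0, so a_1 = 2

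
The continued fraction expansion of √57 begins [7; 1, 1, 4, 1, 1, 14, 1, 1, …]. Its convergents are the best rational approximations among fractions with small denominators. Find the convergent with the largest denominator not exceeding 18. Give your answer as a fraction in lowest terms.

83/11

List convergents until the denominator exceeds the bound:
a_0 = 7: 7/1  (≤ bound)
a_1 = 1: 8/1  (≤ bound)
a_2 = 1: 15/2  (≤ bound)
a_3 = 4: 68/9  (≤ bound)
a_4 = 1: 83/11  (≤ bound)
a_5 = 1: 151/20  (> 18, stop)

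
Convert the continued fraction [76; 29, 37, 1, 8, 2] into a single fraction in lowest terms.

a_0 = 76: 76/1
a_1 = 29: 2205/29
a_2 = 37: 81661/1074
a_3 = 1: 83866/1103
a_4 = 8: 752589/9898
a_5 = 2: 1589044/20899

1589044/20899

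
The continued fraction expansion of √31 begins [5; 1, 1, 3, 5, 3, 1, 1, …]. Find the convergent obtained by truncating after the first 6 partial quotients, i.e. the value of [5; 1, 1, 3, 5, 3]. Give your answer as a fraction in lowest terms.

Work from the innermost term outward:
Start with 3.
5 + 1/(3/1) = 5 + 1/3 = 16/3
3 + 1/(16/3) = 3 + 3/16 = 51/16
1 + 1/(51/16) = 1 + 16/51 = 67/51
1 + 1/(67/51) = 1 + 51/67 = 118/67
5 + 1/(118/67) = 5 + 67/118 = 657/118

657/118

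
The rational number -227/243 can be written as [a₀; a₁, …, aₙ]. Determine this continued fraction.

[-1; 15, 5, 3]

-227 = -1·243 + 16, so a_0 = -1
243 = 15·16 + 3, so a_1 = 15
16 = 5·3 + 1, so a_2 = 5
3 = 3·1 + 0, so a_3 = 3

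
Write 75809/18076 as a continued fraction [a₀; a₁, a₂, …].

Repeatedly divide and take the remainder:
⌊75809/18076⌋ = 4, remainder 3505
⌊18076/3505⌋ = 5, remainder 551
⌊3505/551⌋ = 6, remainder 199
⌊551/199⌋ = 2, remainder 153
⌊199/153⌋ = 1, remainder 46
⌊153/46⌋ = 3, remainder 15
⌊46/15⌋ = 3, remainder 1
⌊15/1⌋ = 15, remainder 0

[4; 5, 6, 2, 1, 3, 3, 15]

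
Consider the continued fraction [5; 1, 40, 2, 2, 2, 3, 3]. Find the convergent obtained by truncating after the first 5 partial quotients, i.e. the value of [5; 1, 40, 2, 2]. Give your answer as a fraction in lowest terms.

1237/207

a_0 = 5: 5/1
a_1 = 1: 6/1
a_2 = 40: 245/41
a_3 = 2: 496/83
a_4 = 2: 1237/207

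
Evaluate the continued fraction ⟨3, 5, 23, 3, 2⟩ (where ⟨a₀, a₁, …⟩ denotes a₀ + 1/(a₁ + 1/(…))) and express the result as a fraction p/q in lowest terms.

a_0 = 3: 3/1
a_1 = 5: 16/5
a_2 = 23: 371/116
a_3 = 3: 1129/353
a_4 = 2: 2629/822

2629/822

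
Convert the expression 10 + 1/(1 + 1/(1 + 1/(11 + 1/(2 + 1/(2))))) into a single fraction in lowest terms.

1252/119

a_0 = 10: 10/1
a_1 = 1: 11/1
a_2 = 1: 21/2
a_3 = 11: 242/23
a_4 = 2: 505/48
a_5 = 2: 1252/119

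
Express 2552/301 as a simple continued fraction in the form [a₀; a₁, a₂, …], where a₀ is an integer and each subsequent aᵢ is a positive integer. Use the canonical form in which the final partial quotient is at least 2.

Apply division with remainder until the remainder is 0:
⌊2552/301⌋ = 8, remainder 144
⌊301/144⌋ = 2, remainder 13
⌊144/13⌋ = 11, remainder 1
⌊13/1⌋ = 13, remainder 0

[8; 2, 11, 13]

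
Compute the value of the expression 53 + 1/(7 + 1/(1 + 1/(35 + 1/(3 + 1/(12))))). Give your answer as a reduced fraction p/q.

Use the convergent recurrence hₖ = aₖ·hₖ₋₁ + hₖ₋₂ (and likewise for the denominators kₖ):
a_0 = 53: 53/1
a_1 = 7: 372/7
a_2 = 1: 425/8
a_3 = 35: 15247/287
a_4 = 3: 46166/869
a_5 = 12: 569239/10715

569239/10715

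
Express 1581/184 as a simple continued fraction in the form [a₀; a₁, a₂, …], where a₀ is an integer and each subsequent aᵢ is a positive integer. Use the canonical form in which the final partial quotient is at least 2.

[8; 1, 1, 2, 4, 1, 6]

Repeatedly divide and take the remainder:
⌊1581/184⌋ = 8, remainder 109
⌊184/109⌋ = 1, remainder 75
⌊109/75⌋ = 1, remainder 34
⌊75/34⌋ = 2, remainder 7
⌊34/7⌋ = 4, remainder 6
⌊7/6⌋ = 1, remainder 1
⌊6/1⌋ = 6, remainder 0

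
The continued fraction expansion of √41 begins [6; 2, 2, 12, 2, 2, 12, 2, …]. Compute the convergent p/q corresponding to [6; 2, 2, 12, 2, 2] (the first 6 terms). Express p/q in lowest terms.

Work from the innermost term outward:
Start with 2.
2 + 1/(2/1) = 2 + 1/2 = 5/2
12 + 1/(5/2) = 12 + 2/5 = 62/5
2 + 1/(62/5) = 2 + 5/62 = 129/62
2 + 1/(129/62) = 2 + 62/129 = 320/129
6 + 1/(320/129) = 6 + 129/320 = 2049/320

2049/320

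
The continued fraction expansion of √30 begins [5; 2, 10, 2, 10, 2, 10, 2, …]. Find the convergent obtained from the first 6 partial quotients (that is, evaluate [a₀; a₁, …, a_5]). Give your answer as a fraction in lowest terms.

5291/966

Use the convergent recurrence hₖ = aₖ·hₖ₋₁ + hₖ₋₂ (and likewise for the denominators kₖ):
a_0 = 5: 5/1
a_1 = 2: 11/2
a_2 = 10: 115/21
a_3 = 2: 241/44
a_4 = 10: 2525/461
a_5 = 2: 5291/966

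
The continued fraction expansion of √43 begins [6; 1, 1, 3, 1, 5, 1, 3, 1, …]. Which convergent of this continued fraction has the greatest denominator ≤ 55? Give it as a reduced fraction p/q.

341/52

a_0 = 6: 6/1  (≤ bound)
a_1 = 1: 7/1  (≤ bound)
a_2 = 1: 13/2  (≤ bound)
a_3 = 3: 46/7  (≤ bound)
a_4 = 1: 59/9  (≤ bound)
a_5 = 5: 341/52  (≤ bound)
a_6 = 1: 400/61  (> 55, stop)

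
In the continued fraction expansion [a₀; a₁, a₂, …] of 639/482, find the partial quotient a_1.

3

639 ÷ 482 → quotient 1, remainder 157
482 ÷ 157 → quotient 3, remainder 11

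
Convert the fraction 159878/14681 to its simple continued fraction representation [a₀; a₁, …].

[10; 1, 8, 9, 1, 5, 13, 2]

Run the Euclidean algorithm, recording each quotient:
⌊159878/14681⌋ = 10, remainder 13068
⌊14681/13068⌋ = 1, remainder 1613
⌊13068/1613⌋ = 8, remainder 164
⌊1613/164⌋ = 9, remainder 137
⌊164/137⌋ = 1, remainder 27
⌊137/27⌋ = 5, remainder 2
⌊27/2⌋ = 13, remainder 1
⌊2/1⌋ = 2, remainder 0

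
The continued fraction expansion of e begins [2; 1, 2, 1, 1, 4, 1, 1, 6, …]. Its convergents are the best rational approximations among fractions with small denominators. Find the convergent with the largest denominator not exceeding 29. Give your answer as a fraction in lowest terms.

19/7

a_0 = 2: 2/1  (≤ bound)
a_1 = 1: 3/1  (≤ bound)
a_2 = 2: 8/3  (≤ bound)
a_3 = 1: 11/4  (≤ bound)
a_4 = 1: 19/7  (≤ bound)
a_5 = 4: 87/32  (> 29, stop)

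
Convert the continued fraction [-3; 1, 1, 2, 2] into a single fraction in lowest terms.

-29/12

Start with 2.
2 + 1/(2/1) = 2 + 1/2 = 5/2
1 + 1/(5/2) = 1 + 2/5 = 7/5
1 + 1/(7/5) = 1 + 5/7 = 12/7
-3 + 1/(12/7) = -3 + 7/12 = -29/12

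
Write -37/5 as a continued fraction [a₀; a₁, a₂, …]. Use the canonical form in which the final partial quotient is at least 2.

[-8; 1, 1, 2]

⌊-37/5⌋ = -8, remainder 3
⌊5/3⌋ = 1, remainder 2
⌊3/2⌋ = 1, remainder 1
⌊2/1⌋ = 2, remainder 0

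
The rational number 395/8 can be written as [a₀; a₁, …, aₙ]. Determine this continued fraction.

Apply division with remainder until the remainder is 0:
395 = 49·8 + 3, so a_0 = 49
8 = 2·3 + 2, so a_1 = 2
3 = 1·2 + 1, so a_2 = 1
2 = 2·1 + 0, so a_3 = 2

[49; 2, 1, 2]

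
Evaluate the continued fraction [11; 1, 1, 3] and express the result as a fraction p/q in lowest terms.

81/7

Start with 3.
1 + 1/(3/1) = 1 + 1/3 = 4/3
1 + 1/(4/3) = 1 + 3/4 = 7/4
11 + 1/(7/4) = 11 + 4/7 = 81/7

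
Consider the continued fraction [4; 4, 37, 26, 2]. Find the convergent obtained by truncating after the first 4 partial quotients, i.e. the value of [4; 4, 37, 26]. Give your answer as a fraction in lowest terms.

Compute successive convergents:
a_0 = 4: 4/1
a_1 = 4: 17/4
a_2 = 37: 633/149
a_3 = 26: 16475/3878

16475/3878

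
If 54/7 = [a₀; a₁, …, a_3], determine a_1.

54 = 7·7 + 5, so a_0 = 7
7 = 1·5 + 2, so a_1 = 1

1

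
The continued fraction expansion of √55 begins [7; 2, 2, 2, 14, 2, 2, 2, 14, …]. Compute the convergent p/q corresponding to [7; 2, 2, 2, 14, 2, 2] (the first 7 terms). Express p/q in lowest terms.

Start with 2.
2 + 1/(2/1) = 2 + 1/2 = 5/2
14 + 1/(5/2) = 14 + 2/5 = 72/5
2 + 1/(72/5) = 2 + 5/72 = 149/72
2 + 1/(149/72) = 2 + 72/149 = 370/149
2 + 1/(370/149) = 2 + 149/370 = 889/370
7 + 1/(889/370) = 7 + 370/889 = 6593/889

6593/889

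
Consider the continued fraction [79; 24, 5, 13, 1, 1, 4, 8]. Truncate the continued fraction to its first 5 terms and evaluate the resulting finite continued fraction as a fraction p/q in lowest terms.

Use the convergent recurrence hₖ = aₖ·hₖ₋₁ + hₖ₋₂ (and likewise for the denominators kₖ):
a_0 = 79: 79/1
a_1 = 24: 1897/24
a_2 = 5: 9564/121
a_3 = 13: 126229/1597
a_4 = 1: 135793/1718

135793/1718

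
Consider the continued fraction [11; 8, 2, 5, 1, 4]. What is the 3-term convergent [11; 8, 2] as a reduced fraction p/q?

a_0 = 11: 11/1
a_1 = 8: 89/8
a_2 = 2: 189/17

189/17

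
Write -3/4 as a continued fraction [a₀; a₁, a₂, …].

[-1; 4]

⌊-3/4⌋ = -1, remainder 1
⌊4/1⌋ = 4, remainder 0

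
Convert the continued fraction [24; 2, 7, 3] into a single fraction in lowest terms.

Compute successive convergents:
a_0 = 24: 24/1
a_1 = 2: 49/2
a_2 = 7: 367/15
a_3 = 3: 1150/47

1150/47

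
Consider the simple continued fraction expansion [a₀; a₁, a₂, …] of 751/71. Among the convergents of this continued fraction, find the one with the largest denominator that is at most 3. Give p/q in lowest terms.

21/2

List convergents until the denominator exceeds the bound:
a_0 = 10: 10/1  (≤ bound)
a_1 = 1: 11/1  (≤ bound)
a_2 = 1: 21/2  (≤ bound)
a_3 = 2: 53/5  (> 3, stop)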